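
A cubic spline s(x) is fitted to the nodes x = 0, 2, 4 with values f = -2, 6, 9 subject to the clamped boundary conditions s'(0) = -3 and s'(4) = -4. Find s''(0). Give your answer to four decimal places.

With m_i denoting the second derivative at x_i, h_i = 2, 2, and Δ_i = (y_(i+1) − y_i)/h_i = 4, 3/2:
  2·m_0 + 8·m_1 + 2·m_2 = 6(Δ_1 - Δ_0) = -15
Clamped end conditions give two more equations: 2h_0·m_0 + h_0·m_1 = 6(Δ_0 - s'(0)) = 42 and h_1·m_1 + 2h_1·m_2 = 6(s'(4) - Δ_1) = -33.
Solving: m_0 = 97/8, m_1 = -13/4, m_2 = -53/8.

12.1250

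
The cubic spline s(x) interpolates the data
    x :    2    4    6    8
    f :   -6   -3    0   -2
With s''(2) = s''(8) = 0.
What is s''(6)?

-2

Let σ_i = s''(x_i). Step sizes h_i = 2, 2, 2; slopes of the chords Δ_i = (y_(i+1) - y_i)/h_i = 3/2, 3/2, -1.
  2·σ_0 + 8·σ_1 + 2·σ_2 = 6(Δ_1 - Δ_0) = 0
  2·σ_1 + 8·σ_2 + 2·σ_3 = 6(Δ_2 - Δ_1) = -15
Natural end conditions: σ_0 = σ_3 = 0.
Solving: σ_0 = 0, σ_1 = 1/2, σ_2 = -2, σ_3 = 0.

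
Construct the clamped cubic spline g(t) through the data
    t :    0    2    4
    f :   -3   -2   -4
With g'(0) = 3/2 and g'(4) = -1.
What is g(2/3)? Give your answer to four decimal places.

Let M_i = g''(x_i). Step sizes h_i = 2, 2; slopes of the chords Δ_i = (y_(i+1) - y_i)/h_i = 1/2, -1.
  2·M_0 + 8·M_1 + 2·M_2 = 6(Δ_1 - Δ_0) = -9
Clamped end conditions give two more equations: 2h_0·M_0 + h_0·M_1 = 6(Δ_0 - g'(0)) = -6 and h_1·M_1 + 2h_1·M_2 = 6(g'(4) - Δ_1) = 0.
Solving the tridiagonal system: M_0 = -1, M_1 = -1, M_2 = 1/2.
On [0, 2], g(t) = -3 + 3/2·t - 1/2·t² + 0·t³.
With t = 2/3: g(2/3) = -20/9.

-2.2222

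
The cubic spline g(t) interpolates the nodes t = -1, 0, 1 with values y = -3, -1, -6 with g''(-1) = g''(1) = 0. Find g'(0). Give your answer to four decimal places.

-1.5000

With m_i denoting the second derivative at x_i, h_i = 1, 1, and Δ_i = (y_(i+1) − y_i)/h_i = 2, -5:
  1·m_0 + 4·m_1 + 1·m_2 = 6(Δ_1 - Δ_0) = -42
Natural end conditions: m_0 = m_2 = 0.
Solving: m_0 = 0, m_1 = -21/2, m_2 = 0.
On [0, 1], g'(t) = b_1 + 2c_1·t + 3d_1·t² with b_1 = Δ_1 - h_1(2m_1 + m_2)/6 = -3/2, c_1 = m_1/2 = -21/4, d_1 = (m_2 - m_1)/(6h_1) = 7/4. So g'(0) = -3/2.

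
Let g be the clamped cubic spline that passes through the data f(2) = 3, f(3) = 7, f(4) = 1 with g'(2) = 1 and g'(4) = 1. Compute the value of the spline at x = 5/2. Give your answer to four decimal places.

5.3750

With M_i denoting the second derivative at x_i, h_i = 1, 1, and Δ_i = (y_(i+1) − y_i)/h_i = 4, -6:
  1·M_0 + 4·M_1 + 1·M_2 = 6(Δ_1 - Δ_0) = -60
Clamped end conditions give two more equations: 2h_0·M_0 + h_0·M_1 = 6(Δ_0 - g'(2)) = 18 and h_1·M_1 + 2h_1·M_2 = 6(g'(4) - Δ_1) = 42.
Solving: M_0 = 24, M_1 = -30, M_2 = 36.
On [2, 3], g(x) = 3 + 1·(x - 2) + 12·(x - 2)² - 9·(x - 2)³.
With (x - 2) = 1/2: g(5/2) = 43/8.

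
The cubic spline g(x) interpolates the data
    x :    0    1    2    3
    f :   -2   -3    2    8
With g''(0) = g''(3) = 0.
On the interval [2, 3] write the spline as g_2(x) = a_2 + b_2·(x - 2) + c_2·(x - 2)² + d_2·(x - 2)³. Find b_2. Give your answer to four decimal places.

Put M_i = g'' at the i-th knot. Here h = (1, 1, 1) and Δ = (-1, 5, 6), so the interior equations h_(i-1)·M_(i-1) + 2(h_(i-1)+h_i)·M_i + h_i·M_(i+1) = 6(Δ_i − Δ_(i-1)) read
  1·M_0 + 4·M_1 + 1·M_2 = 6(Δ_1 - Δ_0) = 36
  1·M_1 + 4·M_2 + 1·M_3 = 6(Δ_2 - Δ_1) = 6
Natural end conditions: M_0 = M_3 = 0.
Solving the tridiagonal system: M_0 = 0, M_1 = 46/5, M_2 = -4/5, M_3 = 0.
On [2, 3], with g_2(x) = a_2 + b_2·(x - 2) + c_2·(x - 2)² + d_2·(x - 2)³: c_2 = M_2/2 = -2/5, d_2 = (M_3 - M_2)/(6h_2) = 2/15, b_2 = Δ_2 - h_2(2M_2 + M_3)/6 = 94/15.

6.2667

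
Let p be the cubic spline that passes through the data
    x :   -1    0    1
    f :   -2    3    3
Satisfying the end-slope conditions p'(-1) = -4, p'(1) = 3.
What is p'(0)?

With σ_i denoting the second derivative at x_i, h_i = 1, 1, and Δ_i = (y_(i+1) − y_i)/h_i = 5, 0:
  1·σ_0 + 4·σ_1 + 1·σ_2 = 6(Δ_1 - Δ_0) = -30
Clamped end conditions give two more equations: 2h_0·σ_0 + h_0·σ_1 = 6(Δ_0 - p'(-1)) = 54 and h_1·σ_1 + 2h_1·σ_2 = 6(p'(1) - Δ_1) = 18.
Hence σ_0 = 38, σ_1 = -22, σ_2 = 20.
On [0, 1], p'(x) = b_1 + 2c_1·x + 3d_1·x² with b_1 = Δ_1 - h_1(2σ_1 + σ_2)/6 = 4, c_1 = σ_1/2 = -11, d_1 = (σ_2 - σ_1)/(6h_1) = 7. So p'(0) = 4.

4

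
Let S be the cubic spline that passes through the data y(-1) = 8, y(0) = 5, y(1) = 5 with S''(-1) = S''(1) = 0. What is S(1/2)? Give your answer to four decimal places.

With σ_i denoting the second derivative at x_i, h_i = 1, 1, and Δ_i = (y_(i+1) − y_i)/h_i = -3, 0:
  1·σ_0 + 4·σ_1 + 1·σ_2 = 6(Δ_1 - Δ_0) = 18
Natural end conditions: σ_0 = σ_2 = 0.
Hence σ_0 = 0, σ_1 = 9/2, σ_2 = 0.
On [0, 1], S(x) = 5 - 3/2·x + 9/4·x² - 3/4·x³.
With x = 1/2: S(1/2) = 151/32.

4.7188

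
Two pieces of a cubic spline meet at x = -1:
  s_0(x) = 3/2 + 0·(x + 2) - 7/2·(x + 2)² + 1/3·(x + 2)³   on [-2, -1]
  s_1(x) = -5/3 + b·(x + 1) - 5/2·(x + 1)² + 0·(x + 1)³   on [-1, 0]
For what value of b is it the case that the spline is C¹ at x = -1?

-6

s_0'(x) = 0 - 7·(x + 2) + 1·(x + 2)², so s_0'(-1) = -6. On the right, s_1'(-1) = b, so b = -6.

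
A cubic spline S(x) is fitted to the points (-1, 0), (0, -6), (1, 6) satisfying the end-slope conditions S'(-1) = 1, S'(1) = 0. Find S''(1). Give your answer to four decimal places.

Let M_i = S''(x_i). Step sizes h_i = 1, 1; slopes of the chords Δ_i = (y_(i+1) - y_i)/h_i = -6, 12.
  1·M_0 + 4·M_1 + 1·M_2 = 6(Δ_1 - Δ_0) = 108
Clamped end conditions give two more equations: 2h_0·M_0 + h_0·M_1 = 6(Δ_0 - S'(-1)) = -42 and h_1·M_1 + 2h_1·M_2 = 6(S'(1) - Δ_1) = -72.
Solving the tridiagonal system: M_0 = -97/2, M_1 = 55, M_2 = -127/2.

-63.5000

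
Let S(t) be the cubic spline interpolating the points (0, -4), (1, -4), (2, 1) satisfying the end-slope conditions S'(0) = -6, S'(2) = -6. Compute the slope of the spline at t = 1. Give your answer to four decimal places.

Let M_i = S''(x_i). Step sizes h_i = 1, 1; slopes of the chords Δ_i = (y_(i+1) - y_i)/h_i = 0, 5.
  1·M_0 + 4·M_1 + 1·M_2 = 6(Δ_1 - Δ_0) = 30
Clamped end conditions give two more equations: 2h_0·M_0 + h_0·M_1 = 6(Δ_0 - S'(0)) = 36 and h_1·M_1 + 2h_1·M_2 = 6(S'(2) - Δ_1) = -66.
Hence M_0 = 21/2, M_1 = 15, M_2 = -81/2.
On [1, 2], S'(t) = b_1 + 2c_1·(t - 1) + 3d_1·(t - 1)² with b_1 = Δ_1 - h_1(2M_1 + M_2)/6 = 27/4, c_1 = M_1/2 = 15/2, d_1 = (M_2 - M_1)/(6h_1) = -37/4. So S'(1) = 27/4.

6.7500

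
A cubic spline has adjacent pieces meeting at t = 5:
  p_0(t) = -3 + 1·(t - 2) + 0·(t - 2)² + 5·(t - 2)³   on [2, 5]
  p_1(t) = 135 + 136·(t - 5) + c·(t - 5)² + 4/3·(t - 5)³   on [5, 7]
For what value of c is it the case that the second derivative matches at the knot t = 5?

45

p_0''(t) = 0 + 30·(t - 2), so p_0''(5) = 90. On the right, p_1''(5) = 2c, so c = 45.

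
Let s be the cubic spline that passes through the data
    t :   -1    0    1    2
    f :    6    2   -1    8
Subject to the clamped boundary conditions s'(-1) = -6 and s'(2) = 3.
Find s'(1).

5

Put M_i = s'' at the i-th knot. Here h = (1, 1, 1) and Δ = (-4, -3, 9), so the interior equations h_(i-1)·M_(i-1) + 2(h_(i-1)+h_i)·M_i + h_i·M_(i+1) = 6(Δ_i − Δ_(i-1)) read
  1·M_0 + 4·M_1 + 1·M_2 = 6(Δ_1 - Δ_0) = 6
  1·M_1 + 4·M_2 + 1·M_3 = 6(Δ_2 - Δ_1) = 72
Clamped end conditions give two more equations: 2h_0·M_0 + h_0·M_1 = 6(Δ_0 - s'(-1)) = 12 and h_2·M_2 + 2h_2·M_3 = 6(s'(2) - Δ_2) = -36.
Solving the tridiagonal system: M_0 = 10, M_1 = -8, M_2 = 28, M_3 = -32.
On [1, 2], s'(t) = b_2 + 2c_2·(t - 1) + 3d_2·(t - 1)² with b_2 = Δ_2 - h_2(2M_2 + M_3)/6 = 5, c_2 = M_2/2 = 14, d_2 = (M_3 - M_2)/(6h_2) = -10. So s'(1) = 5.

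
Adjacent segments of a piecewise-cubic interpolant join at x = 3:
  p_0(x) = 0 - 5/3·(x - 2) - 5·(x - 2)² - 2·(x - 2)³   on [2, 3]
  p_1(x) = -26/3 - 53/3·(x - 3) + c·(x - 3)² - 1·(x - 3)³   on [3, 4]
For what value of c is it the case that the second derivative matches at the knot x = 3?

p_0''(x) = -10 - 12·(x - 2), so p_0''(3) = -22. On the right, p_1''(3) = 2c, so c = -11.

-11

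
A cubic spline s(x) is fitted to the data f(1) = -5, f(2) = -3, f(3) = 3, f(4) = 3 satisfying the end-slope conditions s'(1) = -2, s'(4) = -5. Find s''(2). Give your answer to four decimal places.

Let M_i = s''(x_i). Step sizes h_i = 1, 1, 1; slopes of the chords Δ_i = (y_(i+1) - y_i)/h_i = 2, 6, 0.
  1·M_0 + 4·M_1 + 1·M_2 = 6(Δ_1 - Δ_0) = 24
  1·M_1 + 4·M_2 + 1·M_3 = 6(Δ_2 - Δ_1) = -36
Clamped end conditions give two more equations: 2h_0·M_0 + h_0·M_1 = 6(Δ_0 - s'(1)) = 24 and h_2·M_2 + 2h_2·M_3 = 6(s'(4) - Δ_2) = -30.
Solving: M_0 = 46/5, M_1 = 28/5, M_2 = -38/5, M_3 = -56/5.

5.6000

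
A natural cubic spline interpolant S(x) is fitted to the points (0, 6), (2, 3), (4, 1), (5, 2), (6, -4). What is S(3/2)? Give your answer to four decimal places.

With σ_i denoting the second derivative at x_i, h_i = 2, 2, 1, 1, and Δ_i = (y_(i+1) − y_i)/h_i = -3/2, -1, 1, -6:
  2·σ_0 + 8·σ_1 + 2·σ_2 = 6(Δ_1 - Δ_0) = 3
  2·σ_1 + 6·σ_2 + 1·σ_3 = 6(Δ_2 - Δ_1) = 12
  1·σ_2 + 4·σ_3 + 1·σ_4 = 6(Δ_3 - Δ_2) = -42
Natural end conditions: σ_0 = σ_4 = 0.
Solving the tridiagonal system: σ_0 = 0, σ_1 = -37/56, σ_2 = 29/7, σ_3 = -323/28, σ_4 = 0.
On [0, 2], S(x) = 6 - 215/168·x + 0·x² - 37/672·x³.
With x = 3/2: S(3/2) = 997/256.

3.8945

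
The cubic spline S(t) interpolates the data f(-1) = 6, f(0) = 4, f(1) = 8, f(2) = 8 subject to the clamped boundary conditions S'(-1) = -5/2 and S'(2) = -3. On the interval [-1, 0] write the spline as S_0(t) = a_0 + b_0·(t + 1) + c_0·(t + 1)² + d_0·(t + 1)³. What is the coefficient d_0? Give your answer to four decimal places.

Write σ_i for S''(x_i). With h_i = 1, 1, 1 and divided differences Δ_i = -2, 4, 0, the continuity of S' gives the tridiagonal system
  1·σ_0 + 4·σ_1 + 1·σ_2 = 6(Δ_1 - Δ_0) = 36
  1·σ_1 + 4·σ_2 + 1·σ_3 = 6(Δ_2 - Δ_1) = -24
Clamped end conditions give two more equations: 2h_0·σ_0 + h_0·σ_1 = 6(Δ_0 - S'(-1)) = 3 and h_2·σ_2 + 2h_2·σ_3 = 6(S'(2) - Δ_2) = -18.
Hence σ_0 = -68/15, σ_1 = 181/15, σ_2 = -116/15, σ_3 = -77/15.
On [-1, 0], with S_0(t) = a_0 + b_0·(t + 1) + c_0·(t + 1)² + d_0·(t + 1)³: c_0 = σ_0/2 = -34/15, d_0 = (σ_1 - σ_0)/(6h_0) = 83/30, b_0 = Δ_0 - h_0(2σ_0 + σ_1)/6 = -5/2.

2.7667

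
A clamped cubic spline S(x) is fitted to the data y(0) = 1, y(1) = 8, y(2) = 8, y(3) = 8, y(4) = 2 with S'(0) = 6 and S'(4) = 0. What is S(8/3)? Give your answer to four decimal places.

8.6905

Write σ_i for S''(x_i). With h_i = 1, 1, 1, 1 and divided differences Δ_i = 7, 0, 0, -6, the continuity of S' gives the tridiagonal system
  1·σ_0 + 4·σ_1 + 1·σ_2 = 6(Δ_1 - Δ_0) = -42
  1·σ_1 + 4·σ_2 + 1·σ_3 = 6(Δ_2 - Δ_1) = 0
  1·σ_2 + 4·σ_3 + 1·σ_4 = 6(Δ_3 - Δ_2) = -36
Clamped end conditions give two more equations: 2h_0·σ_0 + h_0·σ_1 = 6(Δ_0 - S'(0)) = 6 and h_3·σ_3 + 2h_3·σ_4 = 6(S'(4) - Δ_3) = 36.
Forward elimination and back-substitution give σ_0 = 297/28, σ_1 = -213/14, σ_2 = 33/4, σ_3 = -249/14, σ_4 = 753/28.
On [2, 3], S(x) = 8 + 3/14·(x - 2) + 33/8·(x - 2)² - 243/56·(x - 2)³.
With (x - 2) = 2/3: S(8/3) = 365/42.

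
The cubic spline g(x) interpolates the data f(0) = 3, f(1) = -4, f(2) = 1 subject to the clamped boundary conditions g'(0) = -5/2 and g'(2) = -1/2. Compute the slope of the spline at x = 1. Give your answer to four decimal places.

Write M_i for g''(x_i). With h_i = 1, 1 and divided differences Δ_i = -7, 5, the continuity of g' gives the tridiagonal system
  1·M_0 + 4·M_1 + 1·M_2 = 6(Δ_1 - Δ_0) = 72
Clamped end conditions give two more equations: 2h_0·M_0 + h_0·M_1 = 6(Δ_0 - g'(0)) = -27 and h_1·M_1 + 2h_1·M_2 = 6(g'(2) - Δ_1) = -33.
Hence M_0 = -61/2, M_1 = 34, M_2 = -67/2.
On [1, 2], g'(x) = b_1 + 2c_1·(x - 1) + 3d_1·(x - 1)² with b_1 = Δ_1 - h_1(2M_1 + M_2)/6 = -3/4, c_1 = M_1/2 = 17, d_1 = (M_2 - M_1)/(6h_1) = -45/4. So g'(1) = -3/4.

-0.7500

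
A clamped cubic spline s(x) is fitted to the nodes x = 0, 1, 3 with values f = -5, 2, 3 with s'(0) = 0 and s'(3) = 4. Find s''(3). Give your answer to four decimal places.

With M_i denoting the second derivative at x_i, h_i = 1, 2, and Δ_i = (y_(i+1) − y_i)/h_i = 7, 1/2:
  1·M_0 + 6·M_1 + 2·M_2 = 6(Δ_1 - Δ_0) = -39
Clamped end conditions give two more equations: 2h_0·M_0 + h_0·M_1 = 6(Δ_0 - s'(0)) = 42 and h_1·M_1 + 2h_1·M_2 = 6(s'(3) - Δ_1) = 21.
Solving: M_0 = 173/6, M_1 = -47/3, M_2 = 157/12.

13.0833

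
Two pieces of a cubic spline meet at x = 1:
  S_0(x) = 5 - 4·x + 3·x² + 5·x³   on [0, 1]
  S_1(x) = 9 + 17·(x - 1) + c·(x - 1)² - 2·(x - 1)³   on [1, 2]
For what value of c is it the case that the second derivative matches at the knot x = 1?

S_0''(x) = 6 + 30·x, so S_0''(1) = 36. On the right, S_1''(1) = 2c, so c = 18.

18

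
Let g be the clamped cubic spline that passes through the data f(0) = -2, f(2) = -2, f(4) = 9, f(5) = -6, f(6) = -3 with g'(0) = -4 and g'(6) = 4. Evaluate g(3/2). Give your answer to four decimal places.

-4.6016

Put M_i = g'' at the i-th knot. Here h = (2, 2, 1, 1) and Δ = (0, 11/2, -15, 3), so the interior equations h_(i-1)·M_(i-1) + 2(h_(i-1)+h_i)·M_i + h_i·M_(i+1) = 6(Δ_i − Δ_(i-1)) read
  2·M_0 + 8·M_1 + 2·M_2 = 6(Δ_1 - Δ_0) = 33
  2·M_1 + 6·M_2 + 1·M_3 = 6(Δ_2 - Δ_1) = -123
  1·M_2 + 4·M_3 + 1·M_4 = 6(Δ_3 - Δ_2) = 108
Clamped end conditions give two more equations: 2h_0·M_0 + h_0·M_1 = 6(Δ_0 - g'(0)) = 24 and h_3·M_3 + 2h_3·M_4 = 6(g'(6) - Δ_3) = 6.
Hence M_0 = 1/12, M_1 = 71/6, M_2 = -371/12, M_3 = 233/6, M_4 = -197/12.
On [0, 2], g(x) = -2 - 4·x + 1/24·x² + 47/48·x³.
With x = 3/2: g(3/2) = -589/128.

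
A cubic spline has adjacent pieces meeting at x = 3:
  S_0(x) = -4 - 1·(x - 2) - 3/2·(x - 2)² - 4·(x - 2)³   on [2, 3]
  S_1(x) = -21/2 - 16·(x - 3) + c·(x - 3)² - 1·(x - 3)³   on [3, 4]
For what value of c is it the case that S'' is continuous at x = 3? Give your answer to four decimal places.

S_0''(x) = -3 - 24·(x - 2), so S_0''(3) = -27. On the right, S_1''(3) = 2c, so c = -27/2.

-13.5000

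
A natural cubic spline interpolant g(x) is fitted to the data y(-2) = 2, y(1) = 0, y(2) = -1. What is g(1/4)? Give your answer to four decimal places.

With σ_i denoting the second derivative at x_i, h_i = 3, 1, and Δ_i = (y_(i+1) − y_i)/h_i = -2/3, -1:
  3·σ_0 + 8·σ_1 + 1·σ_2 = 6(Δ_1 - Δ_0) = -2
Natural end conditions: σ_0 = σ_2 = 0.
Hence σ_0 = 0, σ_1 = -1/4, σ_2 = 0.
On [-2, 1], g(x) = 2 - 13/24·(x + 2) + 0·(x + 2)² - 1/72·(x + 2)³.
With (x + 2) = 9/4: g(1/4) = 319/512.

0.6230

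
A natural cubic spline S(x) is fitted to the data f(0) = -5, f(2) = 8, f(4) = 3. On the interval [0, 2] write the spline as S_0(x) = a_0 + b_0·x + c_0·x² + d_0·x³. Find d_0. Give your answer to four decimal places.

Let m_i = S''(x_i). Step sizes h_i = 2, 2; slopes of the chords Δ_i = (y_(i+1) - y_i)/h_i = 13/2, -5/2.
  2·m_0 + 8·m_1 + 2·m_2 = 6(Δ_1 - Δ_0) = -54
Natural end conditions: m_0 = m_2 = 0.
Solving: m_0 = 0, m_1 = -27/4, m_2 = 0.
On [0, 2], with S_0(x) = a_0 + b_0·x + c_0·x² + d_0·x³: c_0 = m_0/2 = 0, d_0 = (m_1 - m_0)/(6h_0) = -9/16, b_0 = Δ_0 - h_0(2m_0 + m_1)/6 = 35/4.

-0.5625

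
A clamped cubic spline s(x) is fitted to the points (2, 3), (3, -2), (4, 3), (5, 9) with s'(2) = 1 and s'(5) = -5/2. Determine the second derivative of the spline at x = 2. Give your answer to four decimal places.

With m_i denoting the second derivative at x_i, h_i = 1, 1, 1, and Δ_i = (y_(i+1) − y_i)/h_i = -5, 5, 6:
  1·m_0 + 4·m_1 + 1·m_2 = 6(Δ_1 - Δ_0) = 60
  1·m_1 + 4·m_2 + 1·m_3 = 6(Δ_2 - Δ_1) = 6
Clamped end conditions give two more equations: 2h_0·m_0 + h_0·m_1 = 6(Δ_0 - s'(2)) = -36 and h_2·m_2 + 2h_2·m_3 = 6(s'(5) - Δ_2) = -51.
Hence m_0 = -431/15, m_1 = 322/15, m_2 = 43/15, m_3 = -404/15.

-28.7333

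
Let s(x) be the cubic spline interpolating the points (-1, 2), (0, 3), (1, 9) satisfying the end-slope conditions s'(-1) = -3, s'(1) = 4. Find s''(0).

8

Put m_i = s'' at the i-th knot. Here h = (1, 1) and Δ = (1, 6), so the interior equations h_(i-1)·m_(i-1) + 2(h_(i-1)+h_i)·m_i + h_i·m_(i+1) = 6(Δ_i − Δ_(i-1)) read
  1·m_0 + 4·m_1 + 1·m_2 = 6(Δ_1 - Δ_0) = 30
Clamped end conditions give two more equations: 2h_0·m_0 + h_0·m_1 = 6(Δ_0 - s'(-1)) = 24 and h_1·m_1 + 2h_1·m_2 = 6(s'(1) - Δ_1) = -12.
Forward elimination and back-substitution give m_0 = 8, m_1 = 8, m_2 = -10.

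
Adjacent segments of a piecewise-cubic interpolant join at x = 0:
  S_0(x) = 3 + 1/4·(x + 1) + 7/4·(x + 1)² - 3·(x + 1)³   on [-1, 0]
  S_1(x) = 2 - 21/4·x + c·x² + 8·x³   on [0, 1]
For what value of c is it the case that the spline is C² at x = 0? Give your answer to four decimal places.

S_0''(x) = 7/2 - 18·(x + 1), so S_0''(0) = -29/2. On the right, S_1''(0) = 2c, so c = -29/4.

-7.2500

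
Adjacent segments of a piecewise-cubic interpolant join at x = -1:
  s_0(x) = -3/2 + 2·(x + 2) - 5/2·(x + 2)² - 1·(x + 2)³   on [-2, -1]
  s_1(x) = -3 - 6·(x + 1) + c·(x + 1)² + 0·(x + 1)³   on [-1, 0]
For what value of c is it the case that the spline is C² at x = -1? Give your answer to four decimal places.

-5.5000

s_0''(x) = -5 - 6·(x + 2), so s_0''(-1) = -11. On the right, s_1''(-1) = 2c, so c = -11/2.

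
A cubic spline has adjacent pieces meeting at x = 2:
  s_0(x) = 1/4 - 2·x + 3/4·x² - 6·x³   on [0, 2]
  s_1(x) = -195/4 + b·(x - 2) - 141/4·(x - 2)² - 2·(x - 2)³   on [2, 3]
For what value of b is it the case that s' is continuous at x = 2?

-71

s_0'(x) = -2 + 3/2·x - 18·x², so s_0'(2) = -71. On the right, s_1'(2) = b, so b = -71.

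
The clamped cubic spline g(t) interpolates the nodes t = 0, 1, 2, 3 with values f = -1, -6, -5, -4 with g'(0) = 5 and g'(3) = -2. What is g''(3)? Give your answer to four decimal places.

-7.4667

Let M_i = g''(x_i). Step sizes h_i = 1, 1, 1; slopes of the chords Δ_i = (y_(i+1) - y_i)/h_i = -5, 1, 1.
  1·M_0 + 4·M_1 + 1·M_2 = 6(Δ_1 - Δ_0) = 36
  1·M_1 + 4·M_2 + 1·M_3 = 6(Δ_2 - Δ_1) = 0
Clamped end conditions give two more equations: 2h_0·M_0 + h_0·M_1 = 6(Δ_0 - g'(0)) = -60 and h_2·M_2 + 2h_2·M_3 = 6(g'(3) - Δ_2) = -18.
Hence M_0 = -598/15, M_1 = 296/15, M_2 = -46/15, M_3 = -112/15.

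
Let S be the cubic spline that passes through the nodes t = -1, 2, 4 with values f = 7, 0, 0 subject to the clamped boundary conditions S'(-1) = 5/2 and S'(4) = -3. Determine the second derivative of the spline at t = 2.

5

Let M_i = S''(x_i). Step sizes h_i = 3, 2; slopes of the chords Δ_i = (y_(i+1) - y_i)/h_i = -7/3, 0.
  3·M_0 + 10·M_1 + 2·M_2 = 6(Δ_1 - Δ_0) = 14
Clamped end conditions give two more equations: 2h_0·M_0 + h_0·M_1 = 6(Δ_0 - S'(-1)) = -29 and h_1·M_1 + 2h_1·M_2 = 6(S'(4) - Δ_1) = -18.
Solving the tridiagonal system: M_0 = -22/3, M_1 = 5, M_2 = -7.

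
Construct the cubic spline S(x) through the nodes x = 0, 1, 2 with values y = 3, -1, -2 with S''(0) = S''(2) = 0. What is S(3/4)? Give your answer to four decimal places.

With M_i denoting the second derivative at x_i, h_i = 1, 1, and Δ_i = (y_(i+1) − y_i)/h_i = -4, -1:
  1·M_0 + 4·M_1 + 1·M_2 = 6(Δ_1 - Δ_0) = 18
Natural end conditions: M_0 = M_2 = 0.
Solving the tridiagonal system: M_0 = 0, M_1 = 9/2, M_2 = 0.
On [0, 1], S(x) = 3 - 19/4·x + 0·x² + 3/4·x³.
With x = 3/4: S(3/4) = -63/256.

-0.2461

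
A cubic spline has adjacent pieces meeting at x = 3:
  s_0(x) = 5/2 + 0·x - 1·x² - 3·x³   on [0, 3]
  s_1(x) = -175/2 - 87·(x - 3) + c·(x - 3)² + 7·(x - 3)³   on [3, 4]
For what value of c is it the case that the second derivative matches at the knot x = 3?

s_0''(x) = -2 - 18·x, so s_0''(3) = -56. On the right, s_1''(3) = 2c, so c = -28.

-28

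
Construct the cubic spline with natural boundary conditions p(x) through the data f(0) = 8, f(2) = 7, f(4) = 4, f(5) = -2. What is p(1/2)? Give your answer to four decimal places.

7.6861

Write M_i for p''(x_i). With h_i = 2, 2, 1 and divided differences Δ_i = -1/2, -3/2, -6, the continuity of p' gives the tridiagonal system
  2·M_0 + 8·M_1 + 2·M_2 = 6(Δ_1 - Δ_0) = -6
  2·M_1 + 6·M_2 + 1·M_3 = 6(Δ_2 - Δ_1) = -27
Natural end conditions: M_0 = M_3 = 0.
Solving: M_0 = 0, M_1 = 9/22, M_2 = -51/11, M_3 = 0.
On [0, 2], p(x) = 8 - 7/11·x + 0·x² + 3/88·x³.
With x = 1/2: p(1/2) = 5411/704.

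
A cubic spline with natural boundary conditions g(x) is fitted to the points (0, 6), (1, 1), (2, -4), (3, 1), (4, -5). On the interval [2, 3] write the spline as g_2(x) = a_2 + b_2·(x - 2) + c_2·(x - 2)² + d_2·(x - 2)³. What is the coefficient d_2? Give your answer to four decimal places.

-7.3036

Put M_i = g'' at the i-th knot. Here h = (1, 1, 1, 1) and Δ = (-5, -5, 5, -6), so the interior equations h_(i-1)·M_(i-1) + 2(h_(i-1)+h_i)·M_i + h_i·M_(i+1) = 6(Δ_i − Δ_(i-1)) read
  1·M_0 + 4·M_1 + 1·M_2 = 6(Δ_1 - Δ_0) = 0
  1·M_1 + 4·M_2 + 1·M_3 = 6(Δ_2 - Δ_1) = 60
  1·M_2 + 4·M_3 + 1·M_4 = 6(Δ_3 - Δ_2) = -66
Natural end conditions: M_0 = M_4 = 0.
Solving: M_0 = 0, M_1 = -153/28, M_2 = 153/7, M_3 = -615/28, M_4 = 0.
On [2, 3], with g_2(x) = a_2 + b_2·(x - 2) + c_2·(x - 2)² + d_2·(x - 2)³: c_2 = M_2/2 = 153/14, d_2 = (M_3 - M_2)/(6h_2) = -409/56, b_2 = Δ_2 - h_2(2M_2 + M_3)/6 = 11/8.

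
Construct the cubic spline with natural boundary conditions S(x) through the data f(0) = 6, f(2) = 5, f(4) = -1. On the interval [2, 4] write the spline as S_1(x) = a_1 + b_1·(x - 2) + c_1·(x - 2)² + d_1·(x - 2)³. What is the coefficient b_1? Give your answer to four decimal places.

-1.7500

Write m_i for S''(x_i). With h_i = 2, 2 and divided differences Δ_i = -1/2, -3, the continuity of S' gives the tridiagonal system
  2·m_0 + 8·m_1 + 2·m_2 = 6(Δ_1 - Δ_0) = -15
Natural end conditions: m_0 = m_2 = 0.
Solving: m_0 = 0, m_1 = -15/8, m_2 = 0.
On [2, 4], with S_1(x) = a_1 + b_1·(x - 2) + c_1·(x - 2)² + d_1·(x - 2)³: c_1 = m_1/2 = -15/16, d_1 = (m_2 - m_1)/(6h_1) = 5/32, b_1 = Δ_1 - h_1(2m_1 + m_2)/6 = -7/4.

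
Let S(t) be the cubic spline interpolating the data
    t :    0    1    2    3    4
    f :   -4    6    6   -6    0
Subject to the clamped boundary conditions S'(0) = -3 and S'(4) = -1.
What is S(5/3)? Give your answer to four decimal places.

8.5159

With M_i denoting the second derivative at x_i, h_i = 1, 1, 1, 1, and Δ_i = (y_(i+1) − y_i)/h_i = 10, 0, -12, 6:
  1·M_0 + 4·M_1 + 1·M_2 = 6(Δ_1 - Δ_0) = -60
  1·M_1 + 4·M_2 + 1·M_3 = 6(Δ_2 - Δ_1) = -72
  1·M_2 + 4·M_3 + 1·M_4 = 6(Δ_3 - Δ_2) = 108
Clamped end conditions give two more equations: 2h_0·M_0 + h_0·M_1 = 6(Δ_0 - S'(0)) = 78 and h_3·M_3 + 2h_3·M_4 = 6(S'(4) - Δ_3) = -42.
Forward elimination and back-substitution give M_0 = 697/14, M_1 = -151/7, M_2 = -47/2, M_3 = 305/7, M_4 = -599/14.
On [1, 2], S(t) = 6 + 311/28·(t - 1) - 151/14·(t - 1)² - 9/28·(t - 1)³.
With (t - 1) = 2/3: S(5/3) = 1073/126.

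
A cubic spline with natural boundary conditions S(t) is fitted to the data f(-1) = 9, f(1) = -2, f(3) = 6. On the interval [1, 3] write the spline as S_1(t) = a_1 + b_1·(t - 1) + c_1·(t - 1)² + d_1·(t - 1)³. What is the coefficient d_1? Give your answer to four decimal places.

-0.5938

With m_i denoting the second derivative at x_i, h_i = 2, 2, and Δ_i = (y_(i+1) − y_i)/h_i = -11/2, 4:
  2·m_0 + 8·m_1 + 2·m_2 = 6(Δ_1 - Δ_0) = 57
Natural end conditions: m_0 = m_2 = 0.
Hence m_0 = 0, m_1 = 57/8, m_2 = 0.
On [1, 3], with S_1(t) = a_1 + b_1·(t - 1) + c_1·(t - 1)² + d_1·(t - 1)³: c_1 = m_1/2 = 57/16, d_1 = (m_2 - m_1)/(6h_1) = -19/32, b_1 = Δ_1 - h_1(2m_1 + m_2)/6 = -3/4.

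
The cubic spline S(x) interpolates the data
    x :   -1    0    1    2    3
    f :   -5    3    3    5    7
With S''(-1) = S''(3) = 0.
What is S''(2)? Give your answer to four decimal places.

-1.7143

Put σ_i = S'' at the i-th knot. Here h = (1, 1, 1, 1) and Δ = (8, 0, 2, 2), so the interior equations h_(i-1)·σ_(i-1) + 2(h_(i-1)+h_i)·σ_i + h_i·σ_(i+1) = 6(Δ_i − Δ_(i-1)) read
  1·σ_0 + 4·σ_1 + 1·σ_2 = 6(Δ_1 - Δ_0) = -48
  1·σ_1 + 4·σ_2 + 1·σ_3 = 6(Δ_2 - Δ_1) = 12
  1·σ_2 + 4·σ_3 + 1·σ_4 = 6(Δ_3 - Δ_2) = 0
Natural end conditions: σ_0 = σ_4 = 0.
Solving: σ_0 = 0, σ_1 = -96/7, σ_2 = 48/7, σ_3 = -12/7, σ_4 = 0.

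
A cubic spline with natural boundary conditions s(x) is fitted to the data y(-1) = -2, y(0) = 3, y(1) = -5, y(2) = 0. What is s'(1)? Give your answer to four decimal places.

-3.6667

Let m_i = s''(x_i). Step sizes h_i = 1, 1, 1; slopes of the chords Δ_i = (y_(i+1) - y_i)/h_i = 5, -8, 5.
  1·m_0 + 4·m_1 + 1·m_2 = 6(Δ_1 - Δ_0) = -78
  1·m_1 + 4·m_2 + 1·m_3 = 6(Δ_2 - Δ_1) = 78
Natural end conditions: m_0 = m_3 = 0.
Solving: m_0 = 0, m_1 = -26, m_2 = 26, m_3 = 0.
On [1, 2], s'(x) = b_2 + 2c_2·(x - 1) + 3d_2·(x - 1)² with b_2 = Δ_2 - h_2(2m_2 + m_3)/6 = -11/3, c_2 = m_2/2 = 13, d_2 = (m_3 - m_2)/(6h_2) = -13/3. So s'(1) = -11/3.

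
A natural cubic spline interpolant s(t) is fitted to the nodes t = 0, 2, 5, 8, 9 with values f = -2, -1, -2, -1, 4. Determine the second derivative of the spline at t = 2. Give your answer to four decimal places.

With M_i denoting the second derivative at x_i, h_i = 2, 3, 3, 1, and Δ_i = (y_(i+1) − y_i)/h_i = 1/2, -1/3, 1/3, 5:
  2·M_0 + 10·M_1 + 3·M_2 = 6(Δ_1 - Δ_0) = -5
  3·M_1 + 12·M_2 + 3·M_3 = 6(Δ_2 - Δ_1) = 4
  3·M_2 + 8·M_3 + 1·M_4 = 6(Δ_3 - Δ_2) = 28
Natural end conditions: M_0 = M_4 = 0.
Hence M_0 = 0, M_1 = -93/266, M_2 = -200/399, M_3 = 981/266, M_4 = 0.

-0.3496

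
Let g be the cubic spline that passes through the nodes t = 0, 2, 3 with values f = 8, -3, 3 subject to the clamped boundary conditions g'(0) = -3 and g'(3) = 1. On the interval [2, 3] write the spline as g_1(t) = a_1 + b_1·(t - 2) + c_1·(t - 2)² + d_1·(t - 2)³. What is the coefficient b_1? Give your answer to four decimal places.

3.4167

With M_i denoting the second derivative at x_i, h_i = 2, 1, and Δ_i = (y_(i+1) − y_i)/h_i = -11/2, 6:
  2·M_0 + 6·M_1 + 1·M_2 = 6(Δ_1 - Δ_0) = 69
Clamped end conditions give two more equations: 2h_0·M_0 + h_0·M_1 = 6(Δ_0 - g'(0)) = -15 and h_1·M_1 + 2h_1·M_2 = 6(g'(3) - Δ_1) = -30.
Forward elimination and back-substitution give M_0 = -167/12, M_1 = 61/3, M_2 = -151/6.
On [2, 3], with g_1(t) = a_1 + b_1·(t - 2) + c_1·(t - 2)² + d_1·(t - 2)³: c_1 = M_1/2 = 61/6, d_1 = (M_2 - M_1)/(6h_1) = -91/12, b_1 = Δ_1 - h_1(2M_1 + M_2)/6 = 41/12.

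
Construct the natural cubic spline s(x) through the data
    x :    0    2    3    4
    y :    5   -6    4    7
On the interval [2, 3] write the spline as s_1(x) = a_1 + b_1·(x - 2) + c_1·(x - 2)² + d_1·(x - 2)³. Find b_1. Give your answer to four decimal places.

6.5000

Write M_i for s''(x_i). With h_i = 2, 1, 1 and divided differences Δ_i = -11/2, 10, 3, the continuity of s' gives the tridiagonal system
  2·M_0 + 6·M_1 + 1·M_2 = 6(Δ_1 - Δ_0) = 93
  1·M_1 + 4·M_2 + 1·M_3 = 6(Δ_2 - Δ_1) = -42
Natural end conditions: M_0 = M_3 = 0.
Solving the tridiagonal system: M_0 = 0, M_1 = 18, M_2 = -15, M_3 = 0.
On [2, 3], with s_1(x) = a_1 + b_1·(x - 2) + c_1·(x - 2)² + d_1·(x - 2)³: c_1 = M_1/2 = 9, d_1 = (M_2 - M_1)/(6h_1) = -11/2, b_1 = Δ_1 - h_1(2M_1 + M_2)/6 = 13/2.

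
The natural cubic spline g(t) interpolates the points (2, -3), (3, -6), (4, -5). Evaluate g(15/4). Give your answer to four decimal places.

-5.4844

Put m_i = g'' at the i-th knot. Here h = (1, 1) and Δ = (-3, 1), so the interior equations h_(i-1)·m_(i-1) + 2(h_(i-1)+h_i)·m_i + h_i·m_(i+1) = 6(Δ_i − Δ_(i-1)) read
  1·m_0 + 4·m_1 + 1·m_2 = 6(Δ_1 - Δ_0) = 24
Natural end conditions: m_0 = m_2 = 0.
Hence m_0 = 0, m_1 = 6, m_2 = 0.
On [3, 4], g(t) = -6 - 1·(t - 3) + 3·(t - 3)² - 1·(t - 3)³.
With (t - 3) = 3/4: g(15/4) = -351/64.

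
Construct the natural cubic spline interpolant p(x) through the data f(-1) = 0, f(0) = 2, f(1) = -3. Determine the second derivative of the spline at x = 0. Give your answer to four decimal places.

With M_i denoting the second derivative at x_i, h_i = 1, 1, and Δ_i = (y_(i+1) − y_i)/h_i = 2, -5:
  1·M_0 + 4·M_1 + 1·M_2 = 6(Δ_1 - Δ_0) = -42
Natural end conditions: M_0 = M_2 = 0.
Forward elimination and back-substitution give M_0 = 0, M_1 = -21/2, M_2 = 0.

-10.5000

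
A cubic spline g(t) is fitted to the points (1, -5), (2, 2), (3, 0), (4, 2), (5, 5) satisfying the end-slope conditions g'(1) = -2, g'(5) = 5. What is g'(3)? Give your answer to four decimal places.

-1.9286

Let m_i = g''(x_i). Step sizes h_i = 1, 1, 1, 1; slopes of the chords Δ_i = (y_(i+1) - y_i)/h_i = 7, -2, 2, 3.
  1·m_0 + 4·m_1 + 1·m_2 = 6(Δ_1 - Δ_0) = -54
  1·m_1 + 4·m_2 + 1·m_3 = 6(Δ_2 - Δ_1) = 24
  1·m_2 + 4·m_3 + 1·m_4 = 6(Δ_3 - Δ_2) = 6
Clamped end conditions give two more equations: 2h_0·m_0 + h_0·m_1 = 6(Δ_0 - g'(1)) = 54 and h_3·m_3 + 2h_3·m_4 = 6(g'(5) - Δ_3) = 12.
Hence m_0 = 1135/28, m_1 = -379/14, m_2 = 55/4, m_3 = -55/14, m_4 = 223/28.
On [3, 4], g'(t) = b_2 + 2c_2·(t - 3) + 3d_2·(t - 3)² with b_2 = Δ_2 - h_2(2m_2 + m_3)/6 = -27/14, c_2 = m_2/2 = 55/8, d_2 = (m_3 - m_2)/(6h_2) = -165/56. So g'(3) = -27/14.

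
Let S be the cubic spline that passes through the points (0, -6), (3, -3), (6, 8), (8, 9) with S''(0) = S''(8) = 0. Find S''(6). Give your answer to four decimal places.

Write M_i for S''(x_i). With h_i = 3, 3, 2 and divided differences Δ_i = 1, 11/3, 1/2, the continuity of S' gives the tridiagonal system
  3·M_0 + 12·M_1 + 3·M_2 = 6(Δ_1 - Δ_0) = 16
  3·M_1 + 10·M_2 + 2·M_3 = 6(Δ_2 - Δ_1) = -19
Natural end conditions: M_0 = M_3 = 0.
Hence M_0 = 0, M_1 = 217/111, M_2 = -92/37, M_3 = 0.

-2.4865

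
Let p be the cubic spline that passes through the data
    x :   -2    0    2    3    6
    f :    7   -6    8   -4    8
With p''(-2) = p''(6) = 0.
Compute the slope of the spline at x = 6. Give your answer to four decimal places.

11.7006

Let M_i = p''(x_i). Step sizes h_i = 2, 2, 1, 3; slopes of the chords Δ_i = (y_(i+1) - y_i)/h_i = -13/2, 7, -12, 4.
  2·M_0 + 8·M_1 + 2·M_2 = 6(Δ_1 - Δ_0) = 81
  2·M_1 + 6·M_2 + 1·M_3 = 6(Δ_2 - Δ_1) = -114
  1·M_2 + 8·M_3 + 3·M_4 = 6(Δ_3 - Δ_2) = 96
Natural end conditions: M_0 = M_4 = 0.
Hence M_0 = 0, M_1 = 5823/344, M_2 = -1170/43, M_3 = 2649/172, M_4 = 0.
On [3, 6], p'(x) = b_3 + 2c_3·(x - 3) + 3d_3·(x - 3)² with b_3 = Δ_3 - h_3(2M_3 + M_4)/6 = -1961/172, c_3 = M_3/2 = 2649/344, d_3 = (M_4 - M_3)/(6h_3) = -883/1032. So p'(6) = 4025/344.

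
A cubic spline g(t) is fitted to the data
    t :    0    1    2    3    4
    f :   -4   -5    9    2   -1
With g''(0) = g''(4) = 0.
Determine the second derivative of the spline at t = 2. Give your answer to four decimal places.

-44.1429

With M_i denoting the second derivative at x_i, h_i = 1, 1, 1, 1, and Δ_i = (y_(i+1) − y_i)/h_i = -1, 14, -7, -3:
  1·M_0 + 4·M_1 + 1·M_2 = 6(Δ_1 - Δ_0) = 90
  1·M_1 + 4·M_2 + 1·M_3 = 6(Δ_2 - Δ_1) = -126
  1·M_2 + 4·M_3 + 1·M_4 = 6(Δ_3 - Δ_2) = 24
Natural end conditions: M_0 = M_4 = 0.
Solving the tridiagonal system: M_0 = 0, M_1 = 939/28, M_2 = -309/7, M_3 = 477/28, M_4 = 0.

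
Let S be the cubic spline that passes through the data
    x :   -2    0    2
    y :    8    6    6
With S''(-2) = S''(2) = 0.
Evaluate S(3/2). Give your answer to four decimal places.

Put M_i = S'' at the i-th knot. Here h = (2, 2) and Δ = (-1, 0), so the interior equations h_(i-1)·M_(i-1) + 2(h_(i-1)+h_i)·M_i + h_i·M_(i+1) = 6(Δ_i − Δ_(i-1)) read
  2·M_0 + 8·M_1 + 2·M_2 = 6(Δ_1 - Δ_0) = 6
Natural end conditions: M_0 = M_2 = 0.
Hence M_0 = 0, M_1 = 3/4, M_2 = 0.
On [0, 2], S(x) = 6 - 1/2·x + 3/8·x² - 1/16·x³.
With x = 3/2: S(3/2) = 753/128.

5.8828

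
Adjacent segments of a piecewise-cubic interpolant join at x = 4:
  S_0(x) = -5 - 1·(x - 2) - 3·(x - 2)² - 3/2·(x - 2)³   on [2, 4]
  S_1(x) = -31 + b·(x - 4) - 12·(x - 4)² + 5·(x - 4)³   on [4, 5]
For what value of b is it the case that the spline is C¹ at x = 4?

-31

S_0'(x) = -1 - 6·(x - 2) - 9/2·(x - 2)², so S_0'(4) = -31. On the right, S_1'(4) = b, so b = -31.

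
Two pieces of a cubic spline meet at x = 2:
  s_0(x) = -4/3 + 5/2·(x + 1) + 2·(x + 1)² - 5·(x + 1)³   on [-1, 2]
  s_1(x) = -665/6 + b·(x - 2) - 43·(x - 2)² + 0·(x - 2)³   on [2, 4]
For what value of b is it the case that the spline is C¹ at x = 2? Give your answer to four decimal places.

s_0'(x) = 5/2 + 4·(x + 1) - 15·(x + 1)², so s_0'(2) = -241/2. On the right, s_1'(2) = b, so b = -241/2.

-120.5000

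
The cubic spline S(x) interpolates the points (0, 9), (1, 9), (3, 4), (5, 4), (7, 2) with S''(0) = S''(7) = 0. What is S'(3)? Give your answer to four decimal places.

-1.5854

With m_i denoting the second derivative at x_i, h_i = 1, 2, 2, 2, and Δ_i = (y_(i+1) − y_i)/h_i = 0, -5/2, 0, -1:
  1·m_0 + 6·m_1 + 2·m_2 = 6(Δ_1 - Δ_0) = -15
  2·m_1 + 8·m_2 + 2·m_3 = 6(Δ_2 - Δ_1) = 15
  2·m_2 + 8·m_3 + 2·m_4 = 6(Δ_3 - Δ_2) = -6
Natural end conditions: m_0 = m_4 = 0.
Forward elimination and back-substitution give m_0 = 0, m_1 = -291/82, m_2 = 129/41, m_3 = -63/41, m_4 = 0.
On [3, 5], S'(x) = b_2 + 2c_2·(x - 3) + 3d_2·(x - 3)² with b_2 = Δ_2 - h_2(2m_2 + m_3)/6 = -65/41, c_2 = m_2/2 = 129/82, d_2 = (m_3 - m_2)/(6h_2) = -16/41. So S'(3) = -65/41.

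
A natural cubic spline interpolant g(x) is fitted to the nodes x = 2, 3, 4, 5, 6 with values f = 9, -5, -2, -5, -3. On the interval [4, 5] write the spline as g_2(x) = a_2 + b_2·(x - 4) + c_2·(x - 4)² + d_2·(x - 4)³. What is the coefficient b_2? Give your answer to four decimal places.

1.5000

Write M_i for g''(x_i). With h_i = 1, 1, 1, 1 and divided differences Δ_i = -14, 3, -3, 2, the continuity of g' gives the tridiagonal system
  1·M_0 + 4·M_1 + 1·M_2 = 6(Δ_1 - Δ_0) = 102
  1·M_1 + 4·M_2 + 1·M_3 = 6(Δ_2 - Δ_1) = -36
  1·M_2 + 4·M_3 + 1·M_4 = 6(Δ_3 - Δ_2) = 30
Natural end conditions: M_0 = M_4 = 0.
Hence M_0 = 0, M_1 = 213/7, M_2 = -138/7, M_3 = 87/7, M_4 = 0.
On [4, 5], with g_2(x) = a_2 + b_2·(x - 4) + c_2·(x - 4)² + d_2·(x - 4)³: c_2 = M_2/2 = -69/7, d_2 = (M_3 - M_2)/(6h_2) = 75/14, b_2 = Δ_2 - h_2(2M_2 + M_3)/6 = 3/2.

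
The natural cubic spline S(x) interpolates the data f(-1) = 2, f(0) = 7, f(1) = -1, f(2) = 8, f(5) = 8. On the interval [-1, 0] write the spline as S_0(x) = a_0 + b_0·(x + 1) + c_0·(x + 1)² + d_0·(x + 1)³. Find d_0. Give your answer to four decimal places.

-4.7241

Let σ_i = S''(x_i). Step sizes h_i = 1, 1, 1, 3; slopes of the chords Δ_i = (y_(i+1) - y_i)/h_i = 5, -8, 9, 0.
  1·σ_0 + 4·σ_1 + 1·σ_2 = 6(Δ_1 - Δ_0) = -78
  1·σ_1 + 4·σ_2 + 1·σ_3 = 6(Δ_2 - Δ_1) = 102
  1·σ_2 + 8·σ_3 + 3·σ_4 = 6(Δ_3 - Δ_2) = -54
Natural end conditions: σ_0 = σ_4 = 0.
Forward elimination and back-substitution give σ_0 = 0, σ_1 = -822/29, σ_2 = 1026/29, σ_3 = -324/29, σ_4 = 0.
On [-1, 0], with S_0(x) = a_0 + b_0·(x + 1) + c_0·(x + 1)² + d_0·(x + 1)³: c_0 = σ_0/2 = 0, d_0 = (σ_1 - σ_0)/(6h_0) = -137/29, b_0 = Δ_0 - h_0(2σ_0 + σ_1)/6 = 282/29.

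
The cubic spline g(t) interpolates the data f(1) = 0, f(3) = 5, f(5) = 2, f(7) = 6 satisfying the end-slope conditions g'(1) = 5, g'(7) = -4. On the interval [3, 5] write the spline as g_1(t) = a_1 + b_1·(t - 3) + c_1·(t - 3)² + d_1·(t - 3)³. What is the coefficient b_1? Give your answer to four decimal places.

With σ_i denoting the second derivative at x_i, h_i = 2, 2, 2, and Δ_i = (y_(i+1) − y_i)/h_i = 5/2, -3/2, 2:
  2·σ_0 + 8·σ_1 + 2·σ_2 = 6(Δ_1 - Δ_0) = -24
  2·σ_1 + 8·σ_2 + 2·σ_3 = 6(Δ_2 - Δ_1) = 21
Clamped end conditions give two more equations: 2h_0·σ_0 + h_0·σ_1 = 6(Δ_0 - g'(1)) = -15 and h_2·σ_2 + 2h_2·σ_3 = 6(g'(7) - Δ_2) = -36.
Solving: σ_0 = -8/5, σ_1 = -43/10, σ_2 = 34/5, σ_3 = -62/5.
On [3, 5], with g_1(t) = a_1 + b_1·(t - 3) + c_1·(t - 3)² + d_1·(t - 3)³: c_1 = σ_1/2 = -43/20, d_1 = (σ_2 - σ_1)/(6h_1) = 37/40, b_1 = Δ_1 - h_1(2σ_1 + σ_2)/6 = -9/10.

-0.9000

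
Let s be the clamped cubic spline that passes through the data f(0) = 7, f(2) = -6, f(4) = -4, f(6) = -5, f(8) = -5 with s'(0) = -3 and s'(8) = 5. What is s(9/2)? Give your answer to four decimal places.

Let M_i = s''(x_i). Step sizes h_i = 2, 2, 2, 2; slopes of the chords Δ_i = (y_(i+1) - y_i)/h_i = -13/2, 1, -1/2, 0.
  2·M_0 + 8·M_1 + 2·M_2 = 6(Δ_1 - Δ_0) = 45
  2·M_1 + 8·M_2 + 2·M_3 = 6(Δ_2 - Δ_1) = -9
  2·M_2 + 8·M_3 + 2·M_4 = 6(Δ_3 - Δ_2) = 3
Clamped end conditions give two more equations: 2h_0·M_0 + h_0·M_1 = 6(Δ_0 - s'(0)) = -21 and h_3·M_3 + 2h_3·M_4 = 6(s'(8) - Δ_3) = 30.
Solving: M_0 = -541/56, M_1 = 247/28, M_2 = -25/8, M_3 = -23/28, M_4 = 443/56.
On [4, 6], s(x) = -4 + 13/7·(x - 4) - 25/16·(x - 4)² + 43/224·(x - 4)³.
With (x - 4) = 1/2: s(9/2) = -6161/1792.

-3.4381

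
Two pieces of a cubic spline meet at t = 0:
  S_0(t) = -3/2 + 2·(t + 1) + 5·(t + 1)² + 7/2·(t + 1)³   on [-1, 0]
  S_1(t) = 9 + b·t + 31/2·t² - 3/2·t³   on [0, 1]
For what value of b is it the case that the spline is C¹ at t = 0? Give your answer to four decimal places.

S_0'(t) = 2 + 10·(t + 1) + 21/2·(t + 1)², so S_0'(0) = 45/2. On the right, S_1'(0) = b, so b = 45/2.

22.5000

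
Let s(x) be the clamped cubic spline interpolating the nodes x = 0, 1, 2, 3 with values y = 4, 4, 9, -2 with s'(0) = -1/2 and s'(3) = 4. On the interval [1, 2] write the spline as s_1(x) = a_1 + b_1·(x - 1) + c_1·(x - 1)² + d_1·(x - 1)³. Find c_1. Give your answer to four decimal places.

Write M_i for s''(x_i). With h_i = 1, 1, 1 and divided differences Δ_i = 0, 5, -11, the continuity of s' gives the tridiagonal system
  1·M_0 + 4·M_1 + 1·M_2 = 6(Δ_1 - Δ_0) = 30
  1·M_1 + 4·M_2 + 1·M_3 = 6(Δ_2 - Δ_1) = -96
Clamped end conditions give two more equations: 2h_0·M_0 + h_0·M_1 = 6(Δ_0 - s'(0)) = 3 and h_2·M_2 + 2h_2·M_3 = 6(s'(3) - Δ_2) = 90.
Forward elimination and back-substitution give M_0 = -46/5, M_1 = 107/5, M_2 = -232/5, M_3 = 341/5.
On [1, 2], with s_1(x) = a_1 + b_1·(x - 1) + c_1·(x - 1)² + d_1·(x - 1)³: c_1 = M_1/2 = 107/10, d_1 = (M_2 - M_1)/(6h_1) = -113/10, b_1 = Δ_1 - h_1(2M_1 + M_2)/6 = 28/5.

10.7000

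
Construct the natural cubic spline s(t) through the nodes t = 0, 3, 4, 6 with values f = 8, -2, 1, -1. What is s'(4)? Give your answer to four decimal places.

2.2624

With M_i denoting the second derivative at x_i, h_i = 3, 1, 2, and Δ_i = (y_(i+1) − y_i)/h_i = -10/3, 3, -1:
  3·M_0 + 8·M_1 + 1·M_2 = 6(Δ_1 - Δ_0) = 38
  1·M_1 + 6·M_2 + 2·M_3 = 6(Δ_2 - Δ_1) = -24
Natural end conditions: M_0 = M_3 = 0.
Hence M_0 = 0, M_1 = 252/47, M_2 = -230/47, M_3 = 0.
On [4, 6], s'(t) = b_2 + 2c_2·(t - 4) + 3d_2·(t - 4)² with b_2 = Δ_2 - h_2(2M_2 + M_3)/6 = 319/141, c_2 = M_2/2 = -115/47, d_2 = (M_3 - M_2)/(6h_2) = 115/282. So s'(4) = 319/141.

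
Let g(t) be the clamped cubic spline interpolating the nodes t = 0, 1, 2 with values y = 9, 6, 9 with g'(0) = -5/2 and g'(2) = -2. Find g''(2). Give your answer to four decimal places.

-23.7500

Put M_i = g'' at the i-th knot. Here h = (1, 1) and Δ = (-3, 3), so the interior equations h_(i-1)·M_(i-1) + 2(h_(i-1)+h_i)·M_i + h_i·M_(i+1) = 6(Δ_i − Δ_(i-1)) read
  1·M_0 + 4·M_1 + 1·M_2 = 6(Δ_1 - Δ_0) = 36
Clamped end conditions give two more equations: 2h_0·M_0 + h_0·M_1 = 6(Δ_0 - g'(0)) = -3 and h_1·M_1 + 2h_1·M_2 = 6(g'(2) - Δ_1) = -30.
Solving: M_0 = -41/4, M_1 = 35/2, M_2 = -95/4.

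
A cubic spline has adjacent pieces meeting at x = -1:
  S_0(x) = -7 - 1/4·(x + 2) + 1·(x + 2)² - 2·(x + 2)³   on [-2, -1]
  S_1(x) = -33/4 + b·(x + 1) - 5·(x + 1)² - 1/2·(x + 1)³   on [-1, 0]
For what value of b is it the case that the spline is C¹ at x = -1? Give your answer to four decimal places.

S_0'(x) = -1/4 + 2·(x + 2) - 6·(x + 2)², so S_0'(-1) = -17/4. On the right, S_1'(-1) = b, so b = -17/4.

-4.2500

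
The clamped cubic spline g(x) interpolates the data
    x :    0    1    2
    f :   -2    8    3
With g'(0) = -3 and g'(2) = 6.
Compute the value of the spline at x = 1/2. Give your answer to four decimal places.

Let M_i = g''(x_i). Step sizes h_i = 1, 1; slopes of the chords Δ_i = (y_(i+1) - y_i)/h_i = 10, -5.
  1·M_0 + 4·M_1 + 1·M_2 = 6(Δ_1 - Δ_0) = -90
Clamped end conditions give two more equations: 2h_0·M_0 + h_0·M_1 = 6(Δ_0 - g'(0)) = 78 and h_1·M_1 + 2h_1·M_2 = 6(g'(2) - Δ_1) = 66.
Hence M_0 = 66, M_1 = -54, M_2 = 60.
On [0, 1], g(x) = -2 - 3·x + 33·x² - 20·x³.
With x = 1/2: g(1/2) = 9/4.

2.2500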